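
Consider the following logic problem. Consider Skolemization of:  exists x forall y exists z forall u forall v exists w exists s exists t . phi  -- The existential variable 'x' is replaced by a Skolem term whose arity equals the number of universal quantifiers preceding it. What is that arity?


Quantifier prefix: exists x forall y exists z forall u forall v exists w exists s exists t
'x' is existentially quantified at position 1.
No universal quantifiers precede it.
Skolem function arity = 0 (a Skolem constant)

0


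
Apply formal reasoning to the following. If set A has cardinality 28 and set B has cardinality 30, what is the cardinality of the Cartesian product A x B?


The Cartesian product A x B contains all ordered pairs (a, b).
|A x B| = |A| * |B| = 28 * 30 = 840

840


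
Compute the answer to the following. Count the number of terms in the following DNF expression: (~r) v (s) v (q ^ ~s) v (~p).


A DNF formula is a disjunction of terms (conjunctions).
Terms are separated by v.
Counting the disjuncts: 4 terms.

4


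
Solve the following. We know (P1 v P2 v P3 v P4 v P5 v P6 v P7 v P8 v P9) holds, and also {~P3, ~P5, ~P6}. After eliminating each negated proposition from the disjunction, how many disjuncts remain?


Original disjuncts (9): P1, P2, P3, P4, P5, P6, P7, P8, P9
Negated (eliminate): ~P3, ~P5, ~P6
Remaining disjuncts: P1, P2, P4, P7, P8, P9
Count = 9 - 3 = 6

6


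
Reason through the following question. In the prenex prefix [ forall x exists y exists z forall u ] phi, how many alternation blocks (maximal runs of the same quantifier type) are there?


Quantifier-type sequence: A E E A  (A=forall, E=exists)
Group into maximal same-type runs:
  Ax1 | Ex2 | Ax1
Number of blocks = 3

3


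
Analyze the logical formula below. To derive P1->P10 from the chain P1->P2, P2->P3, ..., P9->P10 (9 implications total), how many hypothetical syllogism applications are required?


With 9 implications in a chain connecting 10 propositions:
P1->P2, P2->P3, ..., P9->P10
Steps needed = (number of implications) - 1 = 9 - 1 = 8

8


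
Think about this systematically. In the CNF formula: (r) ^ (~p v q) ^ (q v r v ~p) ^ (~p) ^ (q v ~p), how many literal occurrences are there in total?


Counting literals in each clause:
Clause 1: 1 literal(s)
Clause 2: 2 literal(s)
Clause 3: 3 literal(s)
Clause 4: 1 literal(s)
Clause 5: 2 literal(s)
Total = 9

9


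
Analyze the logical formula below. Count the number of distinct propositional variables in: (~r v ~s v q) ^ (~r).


Identify each variable that appears in the formula.
Variables found: q, r, s
Count = 3

3


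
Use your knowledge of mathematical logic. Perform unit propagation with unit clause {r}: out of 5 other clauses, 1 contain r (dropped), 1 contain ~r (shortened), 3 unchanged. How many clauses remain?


Satisfied (removed): 1
Shortened (remain): 1
Unchanged (remain): 3
Remaining = 1 + 3 = 4

4


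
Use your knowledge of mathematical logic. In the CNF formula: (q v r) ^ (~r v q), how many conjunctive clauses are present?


A CNF formula is a conjunction of clauses.
Clauses are separated by ^.
Counting the conjuncts: 2 clauses.

2


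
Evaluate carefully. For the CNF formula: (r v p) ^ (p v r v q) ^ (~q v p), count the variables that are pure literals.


Check each variable for pure literal status:
p: pure positive
q: mixed (not pure)
r: pure positive
Pure literal count = 2

2


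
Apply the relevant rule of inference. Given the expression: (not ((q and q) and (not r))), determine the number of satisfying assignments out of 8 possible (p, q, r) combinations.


Check all 8 assignments:
p=0, q=0, r=0: 1
p=0, q=0, r=1: 1
p=0, q=1, r=0: 0
p=0, q=1, r=1: 1
p=1, q=0, r=0: 1
p=1, q=0, r=1: 1
p=1, q=1, r=0: 0
p=1, q=1, r=1: 1
Count of True = 6

6


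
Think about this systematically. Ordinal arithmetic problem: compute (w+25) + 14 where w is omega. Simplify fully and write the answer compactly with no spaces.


Compute (w+25) + 14.
Ordinal + is associative but NOT commutative; for finite n>0, n + w = w but w + n stays w+n.
By associativity: (w+25) + 14 = w + (25+14) = w+39.
Result = w+39

w+39


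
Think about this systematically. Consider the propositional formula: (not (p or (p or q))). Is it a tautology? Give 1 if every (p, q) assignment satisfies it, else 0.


Check all 4 assignments:
p=0, q=0: 1
p=0, q=1: 0
p=1, q=0: 0
p=1, q=1: 0
Satisfying count = 1/4.
Tautology iff count = 4: no.

0


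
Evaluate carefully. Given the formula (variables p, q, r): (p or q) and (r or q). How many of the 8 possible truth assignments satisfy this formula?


Evaluate all 8 assignments for p, q, r:
p=0, q=0, r=0: 0
p=0, q=0, r=1: 0
p=0, q=1, r=0: 1
p=0, q=1, r=1: 1
p=1, q=0, r=0: 0
p=1, q=0, r=1: 1
p=1, q=1, r=0: 1
p=1, q=1, r=1: 1
Satisfying count = 5

5


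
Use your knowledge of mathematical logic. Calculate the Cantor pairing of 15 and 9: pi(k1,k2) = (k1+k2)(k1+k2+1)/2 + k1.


k1 + k2 = 24
(k1+k2)(k1+k2+1)/2 = 24 * 25 / 2 = 300
pi = 300 + 15 = 315

315


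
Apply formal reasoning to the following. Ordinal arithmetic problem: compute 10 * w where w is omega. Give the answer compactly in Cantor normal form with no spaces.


Compute 10 * w.
Ordinal * is associative and left-distributive over +, but NOT commutative; for finite n>1, n*w = w but w*n stays w*n.
For finite n>0, n * w = sup{n*k : k<w} = w. So 10 * w = w.
Result = w

w


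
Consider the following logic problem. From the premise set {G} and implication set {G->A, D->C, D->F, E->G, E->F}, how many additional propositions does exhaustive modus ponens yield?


Initial facts: {G}
Apply modus ponens to closure:
  G and G->A  =>  A
Final known: {A, G}
New propositions: {A}
Count = 1

1


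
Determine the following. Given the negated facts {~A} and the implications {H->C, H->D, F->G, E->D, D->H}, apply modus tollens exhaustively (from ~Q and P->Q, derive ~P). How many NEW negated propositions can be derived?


Initial negated facts: {~A}
Apply modus tollens to closure:
  (no implication fires)
Final negated: {~A}
New negations: {(none)}
Count = 0

0


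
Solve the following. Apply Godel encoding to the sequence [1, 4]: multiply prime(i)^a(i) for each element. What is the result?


Encode each element as an exponent of the corresponding prime:
  2^1 = 2
  3^4 = 81
Product = 2 * 81 = 162

162


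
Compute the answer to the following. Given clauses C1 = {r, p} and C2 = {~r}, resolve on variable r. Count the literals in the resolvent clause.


Remove r from C1 and ~r from C2.
C1 remainder: {p}
C2 remainder: {}
Union (resolvent): {p}
Resolvent has 1 literal(s).

1


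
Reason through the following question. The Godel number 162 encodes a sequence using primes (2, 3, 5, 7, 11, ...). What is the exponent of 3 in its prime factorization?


Factorize 162 by dividing by 3 repeatedly.
Division steps: 3 divides 162 exactly 4 time(s).
Exponent of 3 = 4

4


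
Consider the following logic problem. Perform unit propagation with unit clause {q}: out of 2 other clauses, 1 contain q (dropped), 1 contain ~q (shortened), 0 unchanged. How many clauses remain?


Satisfied (removed): 1
Shortened (remain): 1
Unchanged (remain): 0
Remaining = 1 + 0 = 1

1


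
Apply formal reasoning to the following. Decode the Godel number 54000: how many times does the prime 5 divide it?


Factorize 54000 by dividing by 5 repeatedly.
Division steps: 5 divides 54000 exactly 3 time(s).
Exponent of 5 = 3

3


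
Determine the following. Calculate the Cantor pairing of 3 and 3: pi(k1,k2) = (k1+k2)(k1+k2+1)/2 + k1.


k1 + k2 = 6
(k1+k2)(k1+k2+1)/2 = 6 * 7 / 2 = 21
pi = 21 + 3 = 24

24


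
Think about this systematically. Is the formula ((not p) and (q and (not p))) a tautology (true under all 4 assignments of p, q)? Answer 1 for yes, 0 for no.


Check all 4 assignments:
p=0, q=0: 0
p=0, q=1: 1
p=1, q=0: 0
p=1, q=1: 0
Satisfying count = 1/4.
Tautology iff count = 4: no.

0


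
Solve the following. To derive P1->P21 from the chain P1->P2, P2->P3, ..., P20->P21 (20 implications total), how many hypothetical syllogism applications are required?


With 20 implications in a chain connecting 21 propositions:
P1->P2, P2->P3, ..., P20->P21
Steps needed = (number of implications) - 1 = 20 - 1 = 19

19


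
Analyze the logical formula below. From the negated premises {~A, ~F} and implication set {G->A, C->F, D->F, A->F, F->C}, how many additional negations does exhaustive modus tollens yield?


Initial negated facts: {~A, ~F}
Apply modus tollens to closure:
  ~A and G->A  =>  ~G
  ~F and C->F  =>  ~C
  ~F and D->F  =>  ~D
Final negated: {~A, ~C, ~D, ~F, ~G}
New negations: {~C, ~D, ~G}
Count = 3

3


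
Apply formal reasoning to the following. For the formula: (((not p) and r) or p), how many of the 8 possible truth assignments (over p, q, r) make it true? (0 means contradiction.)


Check all 8 assignments:
p=0, q=0, r=0: 0
p=0, q=0, r=1: 1
p=0, q=1, r=0: 0
p=0, q=1, r=1: 1
p=1, q=0, r=0: 1
p=1, q=0, r=1: 1
p=1, q=1, r=0: 1
p=1, q=1, r=1: 1
Count of True = 6

6


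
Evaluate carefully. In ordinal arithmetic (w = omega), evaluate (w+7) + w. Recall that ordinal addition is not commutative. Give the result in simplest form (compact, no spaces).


Compute (w+7) + w.
Ordinal + is associative but NOT commutative; for finite n>0, n + w = w but w + n stays w+n.
(w+7) + w = w + (7+w) = w + w = w*2 (the finite tail 7 is absorbed by the right w).
Result = w*2

w*2


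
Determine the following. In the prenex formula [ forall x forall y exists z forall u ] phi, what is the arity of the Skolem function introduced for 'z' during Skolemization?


Quantifier prefix: forall x forall y exists z forall u
'z' is existentially quantified at position 3.
Universal variables preceding it: x, y
Skolem function arity = 2

2


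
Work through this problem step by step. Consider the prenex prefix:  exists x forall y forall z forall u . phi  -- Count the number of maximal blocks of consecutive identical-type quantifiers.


Quantifier-type sequence: E A A A  (A=forall, E=exists)
Group into maximal same-type runs:
  Ex1 | Ax3
Number of blocks = 2

2


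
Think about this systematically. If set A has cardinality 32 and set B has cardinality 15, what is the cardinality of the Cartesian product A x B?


The Cartesian product A x B contains all ordered pairs (a, b).
|A x B| = |A| * |B| = 32 * 15 = 480

480


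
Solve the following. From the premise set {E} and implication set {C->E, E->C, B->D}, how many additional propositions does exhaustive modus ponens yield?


Initial facts: {E}
Apply modus ponens to closure:
  E and E->C  =>  C
Final known: {C, E}
New propositions: {C}
Count = 1

1


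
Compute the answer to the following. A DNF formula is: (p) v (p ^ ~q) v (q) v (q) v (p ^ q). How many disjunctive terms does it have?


A DNF formula is a disjunction of terms (conjunctions).
Terms are separated by v.
Counting the disjuncts: 5 terms.

5


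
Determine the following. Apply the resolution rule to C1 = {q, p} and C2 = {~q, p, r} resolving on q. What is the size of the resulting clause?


Remove q from C1 and ~q from C2.
C1 remainder: {p}
C2 remainder: {p, r}
Union (resolvent): {p, r}
Resolvent has 2 literal(s).

2


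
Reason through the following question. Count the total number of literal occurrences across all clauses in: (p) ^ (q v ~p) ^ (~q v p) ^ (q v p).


Counting literals in each clause:
Clause 1: 1 literal(s)
Clause 2: 2 literal(s)
Clause 3: 2 literal(s)
Clause 4: 2 literal(s)
Total = 7

7


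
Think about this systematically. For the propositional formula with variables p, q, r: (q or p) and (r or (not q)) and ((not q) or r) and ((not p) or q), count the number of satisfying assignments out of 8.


Evaluate all 8 assignments for p, q, r:
p=0, q=0, r=0: 0
p=0, q=0, r=1: 0
p=0, q=1, r=0: 0
p=0, q=1, r=1: 1
p=1, q=0, r=0: 0
p=1, q=0, r=1: 0
p=1, q=1, r=0: 0
p=1, q=1, r=1: 1
Satisfying count = 2

2


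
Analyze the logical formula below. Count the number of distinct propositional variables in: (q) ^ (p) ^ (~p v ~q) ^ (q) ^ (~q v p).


Identify each variable that appears in the formula.
Variables found: p, q
Count = 2

2


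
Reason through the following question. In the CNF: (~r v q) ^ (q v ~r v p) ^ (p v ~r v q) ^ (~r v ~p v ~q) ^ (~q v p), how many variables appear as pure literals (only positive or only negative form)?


Check each variable for pure literal status:
p: mixed (not pure)
q: mixed (not pure)
r: pure negative
Pure literal count = 1

1


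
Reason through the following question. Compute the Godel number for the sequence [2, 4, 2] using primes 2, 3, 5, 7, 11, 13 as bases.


Encode each element as an exponent of the corresponding prime:
  2^2 = 4
  3^4 = 81
  5^2 = 25
Product = 4 * 81 * 25 = 8100

8100


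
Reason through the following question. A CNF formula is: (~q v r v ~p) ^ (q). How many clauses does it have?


A CNF formula is a conjunction of clauses.
Clauses are separated by ^.
Counting the conjuncts: 2 clauses.

2


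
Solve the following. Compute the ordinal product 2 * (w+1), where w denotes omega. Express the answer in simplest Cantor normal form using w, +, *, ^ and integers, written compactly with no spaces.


Compute 2 * (w+1).
Ordinal * is associative and left-distributive over +, but NOT commutative; for finite n>1, n*w = w but w*n stays w*n.
By left-distributivity: 2 * (w+1) = 2*w + 2*1 = w + 2 = w+2.
Result = w+2

w+2


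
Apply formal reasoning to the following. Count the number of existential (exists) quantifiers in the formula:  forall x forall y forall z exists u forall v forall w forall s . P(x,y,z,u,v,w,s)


Quantifier prefix: forall x forall y forall z exists u forall v forall w forall s
Mark each quantifier type:
  U U U E U U U
Universal count = 6, Existential count = 1
Asked for existential (exists) quantifiers: 1

1


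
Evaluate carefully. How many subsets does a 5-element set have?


The power set of a set with n elements has 2^n elements.
|P(S)| = 2^5 = 32

32


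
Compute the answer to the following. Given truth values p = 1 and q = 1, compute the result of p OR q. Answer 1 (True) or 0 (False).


p = 1, q = 1
Operation: p OR q
Evaluate: 1 OR 1 = 1

1


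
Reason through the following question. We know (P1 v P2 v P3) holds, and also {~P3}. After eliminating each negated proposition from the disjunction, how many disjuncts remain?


Original disjuncts (3): P1, P2, P3
Negated (eliminate): ~P3
Remaining disjuncts: P1, P2
Count = 3 - 1 = 2

2


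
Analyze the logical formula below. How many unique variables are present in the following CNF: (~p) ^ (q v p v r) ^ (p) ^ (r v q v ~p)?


Identify each variable that appears in the formula.
Variables found: p, q, r
Count = 3

3


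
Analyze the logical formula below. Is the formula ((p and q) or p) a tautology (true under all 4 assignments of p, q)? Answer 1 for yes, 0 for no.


Check all 4 assignments:
p=0, q=0: 0
p=0, q=1: 0
p=1, q=0: 1
p=1, q=1: 1
Satisfying count = 2/4.
Tautology iff count = 4: no.

0


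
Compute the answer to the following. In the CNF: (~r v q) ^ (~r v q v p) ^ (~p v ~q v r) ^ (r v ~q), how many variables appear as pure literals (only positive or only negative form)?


Check each variable for pure literal status:
p: mixed (not pure)
q: mixed (not pure)
r: mixed (not pure)
Pure literal count = 0

0


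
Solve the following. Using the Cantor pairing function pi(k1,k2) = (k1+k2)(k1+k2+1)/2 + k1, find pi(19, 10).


k1 + k2 = 29
(k1+k2)(k1+k2+1)/2 = 29 * 30 / 2 = 435
pi = 435 + 19 = 454

454


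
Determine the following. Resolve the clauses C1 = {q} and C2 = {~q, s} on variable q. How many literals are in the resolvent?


Remove q from C1 and ~q from C2.
C1 remainder: {}
C2 remainder: {s}
Union (resolvent): {s}
Resolvent has 1 literal(s).

1


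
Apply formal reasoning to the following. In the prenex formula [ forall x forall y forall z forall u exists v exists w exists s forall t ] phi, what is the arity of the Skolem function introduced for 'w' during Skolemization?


Quantifier prefix: forall x forall y forall z forall u exists v exists w exists s forall t
'w' is existentially quantified at position 6.
Universal variables preceding it: x, y, z, u
Skolem function arity = 4

4


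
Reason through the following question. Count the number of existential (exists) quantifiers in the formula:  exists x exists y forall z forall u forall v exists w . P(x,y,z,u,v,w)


Quantifier prefix: exists x exists y forall z forall u forall v exists w
Mark each quantifier type:
  E E U U U E
Universal count = 3, Existential count = 3
Asked for existential (exists) quantifiers: 3

3


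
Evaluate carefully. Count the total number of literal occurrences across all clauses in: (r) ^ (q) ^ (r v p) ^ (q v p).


Counting literals in each clause:
Clause 1: 1 literal(s)
Clause 2: 1 literal(s)
Clause 3: 2 literal(s)
Clause 4: 2 literal(s)
Total = 6

6


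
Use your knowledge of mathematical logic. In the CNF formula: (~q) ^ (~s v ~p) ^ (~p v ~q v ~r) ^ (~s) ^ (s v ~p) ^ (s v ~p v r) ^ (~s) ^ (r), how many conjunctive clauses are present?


A CNF formula is a conjunction of clauses.
Clauses are separated by ^.
Counting the conjuncts: 8 clauses.

8


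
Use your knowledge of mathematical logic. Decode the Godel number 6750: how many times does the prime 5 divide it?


Factorize 6750 by dividing by 5 repeatedly.
Division steps: 5 divides 6750 exactly 3 time(s).
Exponent of 5 = 3

3


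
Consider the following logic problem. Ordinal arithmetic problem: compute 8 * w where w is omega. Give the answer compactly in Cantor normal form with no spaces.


Compute 8 * w.
Ordinal * is associative and left-distributive over +, but NOT commutative; for finite n>1, n*w = w but w*n stays w*n.
For finite n>0, n * w = sup{n*k : k<w} = w. So 8 * w = w.
Result = w

w


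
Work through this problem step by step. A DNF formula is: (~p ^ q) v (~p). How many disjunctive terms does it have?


A DNF formula is a disjunction of terms (conjunctions).
Terms are separated by v.
Counting the disjuncts: 2 terms.

2


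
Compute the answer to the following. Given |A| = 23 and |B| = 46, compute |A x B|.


The Cartesian product A x B contains all ordered pairs (a, b).
|A x B| = |A| * |B| = 23 * 46 = 1058

1058


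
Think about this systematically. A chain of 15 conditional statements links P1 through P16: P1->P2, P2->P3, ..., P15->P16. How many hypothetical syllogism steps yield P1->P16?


With 15 implications in a chain connecting 16 propositions:
P1->P2, P2->P3, ..., P15->P16
Steps needed = (number of implications) - 1 = 15 - 1 = 14

14


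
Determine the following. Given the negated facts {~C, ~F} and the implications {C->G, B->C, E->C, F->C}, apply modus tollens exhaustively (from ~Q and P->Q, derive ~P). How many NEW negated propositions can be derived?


Initial negated facts: {~C, ~F}
Apply modus tollens to closure:
  ~C and B->C  =>  ~B
  ~C and E->C  =>  ~E
Final negated: {~B, ~C, ~E, ~F}
New negations: {~B, ~E}
Count = 2

2


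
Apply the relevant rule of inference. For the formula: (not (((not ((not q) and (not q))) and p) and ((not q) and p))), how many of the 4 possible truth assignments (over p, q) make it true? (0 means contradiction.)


Check all 4 assignments:
p=0, q=0: 1
p=0, q=1: 1
p=1, q=0: 1
p=1, q=1: 1
Count of True = 4

4


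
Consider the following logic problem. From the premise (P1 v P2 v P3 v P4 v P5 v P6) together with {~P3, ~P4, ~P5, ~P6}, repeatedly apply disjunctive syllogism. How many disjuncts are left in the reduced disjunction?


Original disjuncts (6): P1, P2, P3, P4, P5, P6
Negated (eliminate): ~P3, ~P4, ~P5, ~P6
Remaining disjuncts: P1, P2
Count = 6 - 4 = 2

2


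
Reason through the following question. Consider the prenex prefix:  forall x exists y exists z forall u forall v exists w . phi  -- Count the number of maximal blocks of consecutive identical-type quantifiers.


Quantifier-type sequence: A E E A A E  (A=forall, E=exists)
Group into maximal same-type runs:
  Ax1 | Ex2 | Ax2 | Ex1
Number of blocks = 4

4


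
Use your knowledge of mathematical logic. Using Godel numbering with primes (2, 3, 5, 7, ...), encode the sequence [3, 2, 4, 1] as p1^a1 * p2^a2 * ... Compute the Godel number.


Encode each element as an exponent of the corresponding prime:
  2^3 = 8
  3^2 = 9
  5^4 = 625
  7^1 = 7
Product = 8 * 9 * 625 * 7 = 315000

315000


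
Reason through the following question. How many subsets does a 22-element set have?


The power set of a set with n elements has 2^n elements.
|P(S)| = 2^22 = 4194304

4194304


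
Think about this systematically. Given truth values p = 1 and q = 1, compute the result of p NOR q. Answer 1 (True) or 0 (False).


p = 1, q = 1
Operation: p NOR q
Evaluate: 1 NOR 1 = 0

0


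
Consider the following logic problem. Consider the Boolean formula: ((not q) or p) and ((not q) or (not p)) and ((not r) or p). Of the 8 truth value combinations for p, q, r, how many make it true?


Evaluate all 8 assignments for p, q, r:
p=0, q=0, r=0: 1
p=0, q=0, r=1: 0
p=0, q=1, r=0: 0
p=0, q=1, r=1: 0
p=1, q=0, r=0: 1
p=1, q=0, r=1: 1
p=1, q=1, r=0: 0
p=1, q=1, r=1: 0
Satisfying count = 3

3


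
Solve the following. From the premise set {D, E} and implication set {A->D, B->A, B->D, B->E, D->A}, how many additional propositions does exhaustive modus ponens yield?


Initial facts: {D, E}
Apply modus ponens to closure:
  D and D->A  =>  A
Final known: {A, D, E}
New propositions: {A}
Count = 1

1


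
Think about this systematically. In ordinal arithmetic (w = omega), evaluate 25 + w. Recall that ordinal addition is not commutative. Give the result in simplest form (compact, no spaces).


Compute 25 + w.
Ordinal + is associative but NOT commutative; for finite n>0, n + w = w but w + n stays w+n.
Any finite left addend is absorbed by w on the right: 25 + w = w.
Result = w

w


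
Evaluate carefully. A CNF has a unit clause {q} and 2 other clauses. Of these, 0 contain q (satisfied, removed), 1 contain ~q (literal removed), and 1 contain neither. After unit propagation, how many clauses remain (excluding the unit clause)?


Satisfied (removed): 0
Shortened (remain): 1
Unchanged (remain): 1
Remaining = 1 + 1 = 2

2


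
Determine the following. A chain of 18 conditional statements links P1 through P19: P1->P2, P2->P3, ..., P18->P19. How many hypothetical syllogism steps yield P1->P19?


With 18 implications in a chain connecting 19 propositions:
P1->P2, P2->P3, ..., P18->P19
Steps needed = (number of implications) - 1 = 18 - 1 = 17

17


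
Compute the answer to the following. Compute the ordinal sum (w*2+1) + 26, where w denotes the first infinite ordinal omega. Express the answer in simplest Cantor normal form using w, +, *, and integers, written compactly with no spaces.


Compute (w*2+1) + 26.
Ordinal + is associative but NOT commutative; for finite n>0, n + w = w but w + n stays w+n.
By associativity: (w*2+1) + 26 = w*2 + (1+26) = w*2+27.
Result = w*2+27

w*2+27


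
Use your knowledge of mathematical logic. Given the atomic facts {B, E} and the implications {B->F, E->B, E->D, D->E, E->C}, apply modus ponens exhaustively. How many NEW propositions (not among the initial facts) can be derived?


Initial facts: {B, E}
Apply modus ponens to closure:
  B and B->F  =>  F
  E and E->D  =>  D
  E and E->C  =>  C
Final known: {B, C, D, E, F}
New propositions: {C, D, F}
Count = 3

3


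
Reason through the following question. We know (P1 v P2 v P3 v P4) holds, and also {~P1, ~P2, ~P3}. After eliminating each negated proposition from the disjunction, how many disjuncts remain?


Original disjuncts (4): P1, P2, P3, P4
Negated (eliminate): ~P1, ~P2, ~P3
Remaining disjuncts: P4
Count = 4 - 3 = 1

1


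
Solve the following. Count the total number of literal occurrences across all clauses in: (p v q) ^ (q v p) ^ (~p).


Counting literals in each clause:
Clause 1: 2 literal(s)
Clause 2: 2 literal(s)
Clause 3: 1 literal(s)
Total = 5

5


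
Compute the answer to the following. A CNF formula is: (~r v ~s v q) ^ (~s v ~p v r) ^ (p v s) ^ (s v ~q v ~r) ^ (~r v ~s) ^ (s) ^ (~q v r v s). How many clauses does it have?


A CNF formula is a conjunction of clauses.
Clauses are separated by ^.
Counting the conjuncts: 7 clauses.

7


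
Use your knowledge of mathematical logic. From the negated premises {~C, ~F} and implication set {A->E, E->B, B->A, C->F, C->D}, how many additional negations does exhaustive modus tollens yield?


Initial negated facts: {~C, ~F}
Apply modus tollens to closure:
  (no implication fires)
Final negated: {~C, ~F}
New negations: {(none)}
Count = 0

0


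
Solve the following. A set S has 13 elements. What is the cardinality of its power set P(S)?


The power set of a set with n elements has 2^n elements.
|P(S)| = 2^13 = 8192

8192


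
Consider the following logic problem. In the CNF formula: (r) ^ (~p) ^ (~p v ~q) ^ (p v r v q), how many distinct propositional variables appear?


Identify each variable that appears in the formula.
Variables found: p, q, r
Count = 3

3


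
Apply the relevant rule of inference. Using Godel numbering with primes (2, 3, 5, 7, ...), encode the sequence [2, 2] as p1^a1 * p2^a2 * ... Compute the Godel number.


Encode each element as an exponent of the corresponding prime:
  2^2 = 4
  3^2 = 9
Product = 4 * 9 = 36

36


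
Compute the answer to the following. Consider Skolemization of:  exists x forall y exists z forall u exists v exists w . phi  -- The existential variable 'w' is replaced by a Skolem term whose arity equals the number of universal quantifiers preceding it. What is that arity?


Quantifier prefix: exists x forall y exists z forall u exists v exists w
'w' is existentially quantified at position 6.
Universal variables preceding it: y, u
Skolem function arity = 2

2


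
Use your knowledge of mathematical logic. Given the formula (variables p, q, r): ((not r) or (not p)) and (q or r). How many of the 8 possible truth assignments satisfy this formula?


Evaluate all 8 assignments for p, q, r:
p=0, q=0, r=0: 0
p=0, q=0, r=1: 1
p=0, q=1, r=0: 1
p=0, q=1, r=1: 1
p=1, q=0, r=0: 0
p=1, q=0, r=1: 0
p=1, q=1, r=0: 1
p=1, q=1, r=1: 0
Satisfying count = 4

4


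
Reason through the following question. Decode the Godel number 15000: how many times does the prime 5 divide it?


Factorize 15000 by dividing by 5 repeatedly.
Division steps: 5 divides 15000 exactly 4 time(s).
Exponent of 5 = 4

4


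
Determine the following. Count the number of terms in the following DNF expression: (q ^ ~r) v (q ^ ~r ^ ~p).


A DNF formula is a disjunction of terms (conjunctions).
Terms are separated by v.
Counting the disjuncts: 2 terms.

2


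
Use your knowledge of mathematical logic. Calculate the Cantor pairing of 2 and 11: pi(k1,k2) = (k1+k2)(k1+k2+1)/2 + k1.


k1 + k2 = 13
(k1+k2)(k1+k2+1)/2 = 13 * 14 / 2 = 91
pi = 91 + 2 = 93

93


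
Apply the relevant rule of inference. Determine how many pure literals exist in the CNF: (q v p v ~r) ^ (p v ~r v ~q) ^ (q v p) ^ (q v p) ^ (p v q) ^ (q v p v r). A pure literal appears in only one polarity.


Check each variable for pure literal status:
p: pure positive
q: mixed (not pure)
r: mixed (not pure)
Pure literal count = 1

1


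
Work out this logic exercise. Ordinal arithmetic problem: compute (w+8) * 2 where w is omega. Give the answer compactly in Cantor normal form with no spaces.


Compute (w+8) * 2.
Ordinal * is associative and left-distributive over +, but NOT commutative; for finite n>1, n*w = w but w*n stays w*n.
(w+8) * 2 = (w+8) repeated 2 times. Each intermediate +8 is absorbed by the following w; only the last survives: w*2+8.
Result = w*2+8

w*2+8


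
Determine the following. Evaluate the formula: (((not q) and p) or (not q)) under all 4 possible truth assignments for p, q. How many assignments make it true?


Check all 4 assignments:
p=0, q=0: 1
p=0, q=1: 0
p=1, q=0: 1
p=1, q=1: 0
Count of True = 2

2


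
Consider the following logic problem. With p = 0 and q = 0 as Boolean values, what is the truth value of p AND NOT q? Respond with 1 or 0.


p = 0, q = 0
Operation: p AND NOT q
Evaluate: 0 AND NOT 0 = 0

0


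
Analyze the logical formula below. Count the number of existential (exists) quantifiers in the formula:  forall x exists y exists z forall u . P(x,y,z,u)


Quantifier prefix: forall x exists y exists z forall u
Mark each quantifier type:
  U E E U
Universal count = 2, Existential count = 2
Asked for existential (exists) quantifiers: 2

2


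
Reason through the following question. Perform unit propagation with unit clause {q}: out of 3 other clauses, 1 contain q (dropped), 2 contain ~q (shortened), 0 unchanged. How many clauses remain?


Satisfied (removed): 1
Shortened (remain): 2
Unchanged (remain): 0
Remaining = 2 + 0 = 2

2


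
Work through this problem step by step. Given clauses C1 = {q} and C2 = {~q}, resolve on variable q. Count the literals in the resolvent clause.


Remove q from C1 and ~q from C2.
C1 remainder: {}
C2 remainder: {}
Union (resolvent): {} (empty clause)
Resolvent has 0 literal(s).

0


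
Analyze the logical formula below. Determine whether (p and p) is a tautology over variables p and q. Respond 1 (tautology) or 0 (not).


Check all 4 assignments:
p=0, q=0: 0
p=0, q=1: 0
p=1, q=0: 1
p=1, q=1: 1
Satisfying count = 2/4.
Tautology iff count = 4: no.

0


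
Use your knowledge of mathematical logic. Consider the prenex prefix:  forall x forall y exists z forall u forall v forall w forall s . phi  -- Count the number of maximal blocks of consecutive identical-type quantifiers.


Quantifier-type sequence: A A E A A A A  (A=forall, E=exists)
Group into maximal same-type runs:
  Ax2 | Ex1 | Ax4
Number of blocks = 3

3


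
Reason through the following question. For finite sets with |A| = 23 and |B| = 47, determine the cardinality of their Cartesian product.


The Cartesian product A x B contains all ordered pairs (a, b).
|A x B| = |A| * |B| = 23 * 47 = 1081

1081


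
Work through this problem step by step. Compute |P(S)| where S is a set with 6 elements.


The power set of a set with n elements has 2^n elements.
|P(S)| = 2^6 = 64

64


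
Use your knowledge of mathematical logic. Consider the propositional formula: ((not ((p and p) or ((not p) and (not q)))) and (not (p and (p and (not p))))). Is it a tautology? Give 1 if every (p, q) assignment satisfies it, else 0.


Check all 4 assignments:
p=0, q=0: 0
p=0, q=1: 1
p=1, q=0: 0
p=1, q=1: 0
Satisfying count = 1/4.
Tautology iff count = 4: no.

0


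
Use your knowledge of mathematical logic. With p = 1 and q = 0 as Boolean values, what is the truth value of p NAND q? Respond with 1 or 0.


p = 1, q = 0
Operation: p NAND q
Evaluate: 1 NAND 0 = 1

1


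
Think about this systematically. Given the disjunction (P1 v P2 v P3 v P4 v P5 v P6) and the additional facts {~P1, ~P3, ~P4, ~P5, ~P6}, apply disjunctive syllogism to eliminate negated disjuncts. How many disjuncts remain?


Original disjuncts (6): P1, P2, P3, P4, P5, P6
Negated (eliminate): ~P1, ~P3, ~P4, ~P5, ~P6
Remaining disjuncts: P2
Count = 6 - 5 = 1

1


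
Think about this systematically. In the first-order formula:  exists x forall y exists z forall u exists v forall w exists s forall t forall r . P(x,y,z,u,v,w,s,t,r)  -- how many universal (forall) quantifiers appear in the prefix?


Quantifier prefix: exists x forall y exists z forall u exists v forall w exists s forall t forall r
Mark each quantifier type:
  E U E U E U E U U
Universal count = 5, Existential count = 4
Asked for universal (forall) quantifiers: 5

5


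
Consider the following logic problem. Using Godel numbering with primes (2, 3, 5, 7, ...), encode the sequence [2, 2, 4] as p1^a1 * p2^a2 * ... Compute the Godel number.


Encode each element as an exponent of the corresponding prime:
  2^2 = 4
  3^2 = 9
  5^4 = 625
Product = 4 * 9 * 625 = 22500

22500


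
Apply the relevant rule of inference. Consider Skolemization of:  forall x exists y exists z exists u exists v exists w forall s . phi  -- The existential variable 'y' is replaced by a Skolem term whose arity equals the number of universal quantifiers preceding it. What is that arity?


Quantifier prefix: forall x exists y exists z exists u exists v exists w forall s
'y' is existentially quantified at position 2.
Universal variables preceding it: x
Skolem function arity = 1

1


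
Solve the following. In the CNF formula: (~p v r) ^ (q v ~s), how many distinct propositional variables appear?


Identify each variable that appears in the formula.
Variables found: p, q, r, s
Count = 4

4


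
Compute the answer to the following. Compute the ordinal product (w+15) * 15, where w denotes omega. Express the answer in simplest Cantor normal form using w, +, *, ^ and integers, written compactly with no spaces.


Compute (w+15) * 15.
Ordinal * is associative and left-distributive over +, but NOT commutative; for finite n>1, n*w = w but w*n stays w*n.
(w+15) * 15 = (w+15) repeated 15 times. Each intermediate +15 is absorbed by the following w; only the last survives: w*15+15.
Result = w*15+15

w*15+15


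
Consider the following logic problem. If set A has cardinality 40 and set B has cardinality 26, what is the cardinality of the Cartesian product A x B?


The Cartesian product A x B contains all ordered pairs (a, b).
|A x B| = |A| * |B| = 40 * 26 = 1040

1040


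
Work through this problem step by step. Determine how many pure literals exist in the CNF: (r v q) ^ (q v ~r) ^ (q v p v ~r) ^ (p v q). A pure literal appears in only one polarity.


Check each variable for pure literal status:
p: pure positive
q: pure positive
r: mixed (not pure)
Pure literal count = 2

2


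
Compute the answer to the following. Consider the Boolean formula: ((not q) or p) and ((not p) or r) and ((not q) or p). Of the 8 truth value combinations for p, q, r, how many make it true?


Evaluate all 8 assignments for p, q, r:
p=0, q=0, r=0: 1
p=0, q=0, r=1: 1
p=0, q=1, r=0: 0
p=0, q=1, r=1: 0
p=1, q=0, r=0: 0
p=1, q=0, r=1: 1
p=1, q=1, r=0: 0
p=1, q=1, r=1: 1
Satisfying count = 4

4


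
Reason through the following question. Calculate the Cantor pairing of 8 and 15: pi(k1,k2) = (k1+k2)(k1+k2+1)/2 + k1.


k1 + k2 = 23
(k1+k2)(k1+k2+1)/2 = 23 * 24 / 2 = 276
pi = 276 + 8 = 284

284


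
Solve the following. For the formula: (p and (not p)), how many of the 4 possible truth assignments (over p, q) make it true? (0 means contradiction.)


Check all 4 assignments:
p=0, q=0: 0
p=0, q=1: 0
p=1, q=0: 0
p=1, q=1: 0
Count of True = 0

0


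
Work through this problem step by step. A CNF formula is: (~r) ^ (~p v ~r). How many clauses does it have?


A CNF formula is a conjunction of clauses.
Clauses are separated by ^.
Counting the conjuncts: 2 clauses.

2


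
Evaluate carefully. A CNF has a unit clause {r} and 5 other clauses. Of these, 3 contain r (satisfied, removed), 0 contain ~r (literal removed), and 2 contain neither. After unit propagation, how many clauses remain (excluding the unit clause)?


Satisfied (removed): 3
Shortened (remain): 0
Unchanged (remain): 2
Remaining = 0 + 2 = 2

2


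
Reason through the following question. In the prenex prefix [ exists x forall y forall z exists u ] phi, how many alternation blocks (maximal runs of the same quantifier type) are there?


Quantifier-type sequence: E A A E  (A=forall, E=exists)
Group into maximal same-type runs:
  Ex1 | Ax2 | Ex1
Number of blocks = 3

3


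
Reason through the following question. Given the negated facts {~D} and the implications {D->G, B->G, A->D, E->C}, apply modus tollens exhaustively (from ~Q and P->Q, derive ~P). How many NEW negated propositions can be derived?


Initial negated facts: {~D}
Apply modus tollens to closure:
  ~D and A->D  =>  ~A
Final negated: {~A, ~D}
New negations: {~A}
Count = 1

1


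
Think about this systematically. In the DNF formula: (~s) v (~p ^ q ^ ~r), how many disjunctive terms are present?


A DNF formula is a disjunction of terms (conjunctions).
Terms are separated by v.
Counting the disjuncts: 2 terms.

2


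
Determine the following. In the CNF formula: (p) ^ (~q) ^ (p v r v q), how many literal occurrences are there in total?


Counting literals in each clause:
Clause 1: 1 literal(s)
Clause 2: 1 literal(s)
Clause 3: 3 literal(s)
Total = 5

5


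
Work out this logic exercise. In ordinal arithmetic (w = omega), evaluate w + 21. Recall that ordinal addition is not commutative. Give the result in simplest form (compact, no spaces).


Compute w + 21.
Ordinal + is associative but NOT commutative; for finite n>0, n + w = w but w + n stays w+n.
w + 21 is already in normal form (a successor ordinal beyond w).
Result = w+21

w+21


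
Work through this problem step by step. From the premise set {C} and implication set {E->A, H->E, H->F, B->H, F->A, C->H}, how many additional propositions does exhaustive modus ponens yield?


Initial facts: {C}
Apply modus ponens to closure:
  C and C->H  =>  H
  H and H->E  =>  E
  H and H->F  =>  F
  F and F->A  =>  A
Final known: {A, C, E, F, H}
New propositions: {A, E, F, H}
Count = 4

4


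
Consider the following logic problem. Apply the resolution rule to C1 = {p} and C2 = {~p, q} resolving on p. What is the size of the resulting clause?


Remove p from C1 and ~p from C2.
C1 remainder: {}
C2 remainder: {q}
Union (resolvent): {q}
Resolvent has 1 literal(s).

1


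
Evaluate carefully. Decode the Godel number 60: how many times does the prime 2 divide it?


Factorize 60 by dividing by 2 repeatedly.
Division steps: 2 divides 60 exactly 2 time(s).
Exponent of 2 = 2

2


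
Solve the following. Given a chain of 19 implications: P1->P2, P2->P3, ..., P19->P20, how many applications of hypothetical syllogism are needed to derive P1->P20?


With 19 implications in a chain connecting 20 propositions:
P1->P2, P2->P3, ..., P19->P20
Steps needed = (number of implications) - 1 = 19 - 1 = 18

18


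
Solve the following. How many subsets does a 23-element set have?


The power set of a set with n elements has 2^n elements.
|P(S)| = 2^23 = 8388608

8388608


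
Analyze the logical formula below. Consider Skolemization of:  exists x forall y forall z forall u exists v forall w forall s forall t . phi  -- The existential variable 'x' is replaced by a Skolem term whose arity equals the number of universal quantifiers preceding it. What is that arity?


Quantifier prefix: exists x forall y forall z forall u exists v forall w forall s forall t
'x' is existentially quantified at position 1.
No universal quantifiers precede it.
Skolem function arity = 0 (a Skolem constant)

0


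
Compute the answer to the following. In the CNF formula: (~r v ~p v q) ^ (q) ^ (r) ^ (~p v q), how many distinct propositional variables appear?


Identify each variable that appears in the formula.
Variables found: p, q, r
Count = 3

3


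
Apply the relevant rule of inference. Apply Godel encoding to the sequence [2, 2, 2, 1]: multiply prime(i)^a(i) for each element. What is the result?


Encode each element as an exponent of the corresponding prime:
  2^2 = 4
  3^2 = 9
  5^2 = 25
  7^1 = 7
Product = 4 * 9 * 25 * 7 = 6300

6300


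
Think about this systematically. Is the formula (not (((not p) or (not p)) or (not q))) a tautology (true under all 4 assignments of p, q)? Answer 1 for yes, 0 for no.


Check all 4 assignments:
p=0, q=0: 0
p=0, q=1: 0
p=1, q=0: 0
p=1, q=1: 1
Satisfying count = 1/4.
Tautology iff count = 4: no.

0


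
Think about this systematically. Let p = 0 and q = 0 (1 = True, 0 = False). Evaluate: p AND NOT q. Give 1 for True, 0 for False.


p = 0, q = 0
Operation: p AND NOT q
Evaluate: 0 AND NOT 0 = 0

0
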